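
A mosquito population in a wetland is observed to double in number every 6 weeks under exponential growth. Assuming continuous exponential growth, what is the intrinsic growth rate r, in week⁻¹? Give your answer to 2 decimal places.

0.12 per week

r = ln(2)/t_d = 0.6931/6 = 0.11552.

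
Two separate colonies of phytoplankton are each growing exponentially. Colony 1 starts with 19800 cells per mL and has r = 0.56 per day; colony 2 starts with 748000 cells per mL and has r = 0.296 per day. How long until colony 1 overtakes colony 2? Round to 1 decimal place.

Set 19800·e^(0.56t) = 748000·e^(0.296t).
e^((0.56 − 0.296)t) = 748000/19800 → e^(0.264·t) = 37.778.
0.264·t = ln(37.778) = 3.6317, so t = 3.6317/0.264 = 13.757.

13.8 days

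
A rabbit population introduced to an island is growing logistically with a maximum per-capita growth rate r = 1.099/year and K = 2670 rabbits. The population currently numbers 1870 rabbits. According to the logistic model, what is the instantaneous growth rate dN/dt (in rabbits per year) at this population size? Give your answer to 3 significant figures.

dN/dt = rN(1 − N/K) = 1.099 × 1870 × (1 − 1870/2670).
1 − 1870/2670 = 0.29963; dN/dt = 1.099 × 1870 × 0.29963 = 615.77.

616 rabbits per year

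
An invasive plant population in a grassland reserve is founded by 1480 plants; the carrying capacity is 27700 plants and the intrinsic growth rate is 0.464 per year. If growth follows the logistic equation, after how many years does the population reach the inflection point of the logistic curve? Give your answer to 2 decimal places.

6.20 years

Logistic growth is fastest at N = K/2 = 13850.
A = (K − N₀)/N₀ = 17.716. Set K/(1 + A·e^(−rt)) = K/2 → A·e^(−rt) = 1.
e^(−0.464t) = 1/17.716 = 0.0564455, so t = ln(17.716)/0.464 = 2.8745/0.464 = 6.195.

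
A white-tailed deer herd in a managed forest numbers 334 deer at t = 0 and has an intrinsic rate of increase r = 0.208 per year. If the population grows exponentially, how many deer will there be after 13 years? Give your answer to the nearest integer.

N(t) = N₀·e^(rt) = 334 × e^(0.208×13) = 334 × e^2.704.
e^2.704 ≈ 14.939, so N ≈ 334 × 14.939 = 4989.75.

4990 deer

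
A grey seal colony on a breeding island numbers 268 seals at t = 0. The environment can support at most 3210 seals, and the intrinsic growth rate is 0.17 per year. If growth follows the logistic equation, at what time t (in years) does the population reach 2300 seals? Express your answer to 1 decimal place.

19.5 years

A = (K − N₀)/N₀ = (3210 − 268)/268 = 10.978.
Solve 3210/(1 + 10.978·e^(−0.17t)) = 2300: 1 + 10.978·e^(−0.17t) = 1.3957, so e^(−0.17t) = 0.0360417.
−0.17·t = ln(0.0360417) = -3.3231, so t = 3.3231/0.17 = 19.548.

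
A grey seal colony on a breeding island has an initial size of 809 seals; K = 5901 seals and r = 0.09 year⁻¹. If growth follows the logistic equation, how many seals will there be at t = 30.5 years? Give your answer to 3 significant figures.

4200 seals

A = (K − N₀)/N₀ = (5901 − 809)/809 = 6.2942.
N(t) = K/(1 + A·e^(−rt)) = 5901/(1 + 6.2942×e^(−0.09×30.5)).
e^(−2.745) = 0.064248; denominator = 1 + 6.2942×0.064248 = 1.4044.
N = 5901/1.4044 = 4201.82.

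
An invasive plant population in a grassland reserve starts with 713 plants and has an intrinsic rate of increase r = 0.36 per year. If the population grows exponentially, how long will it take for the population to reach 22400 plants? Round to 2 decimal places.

Set N₀·e^(rt) = 22400: e^(0.36·t) = 22400/713 = 31.417.
0.36·t = ln(31.417) = 3.4473, so t = 3.4473/0.36 = 9.5759.

9.58 years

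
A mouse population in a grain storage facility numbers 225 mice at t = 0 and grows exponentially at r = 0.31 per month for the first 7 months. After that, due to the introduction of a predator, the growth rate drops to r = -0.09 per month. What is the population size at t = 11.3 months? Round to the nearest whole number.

1338 mice

Phase 1: N(7) = 225·e^(0.31×7) = 225·e^2.17 = 1970.61.
Phase 2 runs for 11.3 − 7 = 4.3 months at r = -0.09.
N(11.3) = 1970.61·e^(-0.09×4.3) = 1970.61·e^-0.387 = 1338.23.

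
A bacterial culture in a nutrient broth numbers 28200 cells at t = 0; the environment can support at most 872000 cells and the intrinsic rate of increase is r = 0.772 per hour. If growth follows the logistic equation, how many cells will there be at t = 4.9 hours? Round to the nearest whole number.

518742 cells

A = (K − N₀)/N₀ = (872000 − 28200)/28200 = 29.922.
N(t) = K/(1 + A·e^(−rt)) = 872000/(1 + 29.922×e^(−0.772×4.9)).
e^(−3.783) = 0.022759; denominator = 1 + 29.922×0.022759 = 1.681.
N = 872000/1.681 = 518742.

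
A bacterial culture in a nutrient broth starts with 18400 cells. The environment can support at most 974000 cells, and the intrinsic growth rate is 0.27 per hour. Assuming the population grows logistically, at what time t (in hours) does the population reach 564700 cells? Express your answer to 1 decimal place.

A = (K − N₀)/N₀ = (974000 − 18400)/18400 = 51.935.
Solve 974000/(1 + 51.935·e^(−0.27t)) = 564700: 1 + 51.935·e^(−0.27t) = 1.7248, so e^(−0.27t) = 0.0139562.
−0.27·t = ln(0.0139562) = -4.2718, so t = 4.2718/0.27 = 15.822.

15.8 hours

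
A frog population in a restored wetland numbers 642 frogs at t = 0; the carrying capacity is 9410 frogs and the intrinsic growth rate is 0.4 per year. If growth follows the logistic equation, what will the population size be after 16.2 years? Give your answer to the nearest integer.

A = (K − N₀)/N₀ = (9410 − 642)/642 = 13.657.
N(t) = K/(1 + A·e^(−rt)) = 9410/(1 + 13.657×e^(−0.4×16.2)).
e^(−6.48) = 0.0015338; denominator = 1 + 13.657×0.0015338 = 1.0209.
N = 9410/1.0209 = 9216.93.

9217 frogs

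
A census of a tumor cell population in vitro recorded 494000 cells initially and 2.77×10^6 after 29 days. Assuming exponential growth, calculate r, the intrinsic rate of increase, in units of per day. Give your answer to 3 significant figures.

0.0595 per day

From N(t) = N₀·e^(rt): e^(r·29) = 2.77×10^6/494000 = 5.6073.
r·29 = ln(5.6073) = 1.7241, so r = 1.7241/29 = 0.059451.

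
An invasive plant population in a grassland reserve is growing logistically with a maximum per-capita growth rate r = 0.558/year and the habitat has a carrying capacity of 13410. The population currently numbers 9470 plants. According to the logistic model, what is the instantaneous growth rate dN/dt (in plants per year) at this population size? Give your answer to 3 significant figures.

1550 plants per year

dN/dt = rN(1 − N/K) = 0.558 × 9470 × (1 − 9470/13410).
1 − 9470/13410 = 0.29381; dN/dt = 0.558 × 9470 × 0.29381 = 1552.6.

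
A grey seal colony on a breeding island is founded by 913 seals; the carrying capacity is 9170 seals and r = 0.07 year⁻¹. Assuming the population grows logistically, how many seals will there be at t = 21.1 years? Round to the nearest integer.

2992 seals

A = (K − N₀)/N₀ = (9170 − 913)/913 = 9.0438.
N(t) = K/(1 + A·e^(−rt)) = 9170/(1 + 9.0438×e^(−0.07×21.1)).
e^(−1.477) = 0.22832; denominator = 1 + 9.0438×0.22832 = 3.0649.
N = 9170/3.0649 = 2991.94.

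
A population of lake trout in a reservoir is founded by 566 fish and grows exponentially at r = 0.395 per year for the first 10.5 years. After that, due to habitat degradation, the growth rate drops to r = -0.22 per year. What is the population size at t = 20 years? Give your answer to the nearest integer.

Phase 1: N(10.5) = 566·e^(0.395×10.5) = 566·e^4.147 = 35814.
Phase 2 runs for 20 − 10.5 = 9.5 years at r = -0.22.
N(20) = 35814·e^(-0.22×9.5) = 35814·e^-2.09 = 4429.73.

4430 fish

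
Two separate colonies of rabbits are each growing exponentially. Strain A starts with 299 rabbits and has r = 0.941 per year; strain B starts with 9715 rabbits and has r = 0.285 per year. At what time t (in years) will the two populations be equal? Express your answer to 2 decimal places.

Set 299·e^(0.941t) = 9715·e^(0.285t).
e^((0.941 − 0.285)t) = 9715/299 → e^(0.656·t) = 32.492.
0.656·t = ln(32.492) = 3.481, so t = 3.481/0.656 = 5.3064.

5.31 years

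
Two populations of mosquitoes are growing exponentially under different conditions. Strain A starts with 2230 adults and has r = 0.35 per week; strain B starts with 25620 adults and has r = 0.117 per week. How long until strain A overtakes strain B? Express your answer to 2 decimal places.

10.48 weeks

Set 2230·e^(0.35t) = 25620·e^(0.117t).
e^((0.35 − 0.117)t) = 25620/2230 → e^(0.233·t) = 11.489.
0.233·t = ln(11.489) = 2.4414, so t = 2.4414/0.233 = 10.478.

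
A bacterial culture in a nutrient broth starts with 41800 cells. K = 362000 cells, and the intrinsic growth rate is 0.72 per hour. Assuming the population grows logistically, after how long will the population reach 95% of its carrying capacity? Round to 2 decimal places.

A = (K − N₀)/N₀ = (362000 − 41800)/41800 = 7.6603.
Solve 362000/(1 + 7.6603·e^(−0.72t)) = 343900: 1 + 7.6603·e^(−0.72t) = 1.0526, so e^(−0.72t) = 0.00687071.
−0.72·t = ln(0.00687071) = -4.9805, so t = 4.9805/0.72 = 6.9173.

6.92 hours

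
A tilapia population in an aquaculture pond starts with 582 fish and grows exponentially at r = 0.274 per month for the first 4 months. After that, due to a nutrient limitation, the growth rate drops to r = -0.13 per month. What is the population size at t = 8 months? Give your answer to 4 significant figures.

Phase 1: N(4) = 582·e^(0.274×4) = 582·e^1.096 = 1741.44.
Phase 2 runs for 8 − 4 = 4 months at r = -0.13.
N(8) = 1741.44·e^(-0.13×4) = 1741.44·e^-0.52 = 1035.32.

1035 fish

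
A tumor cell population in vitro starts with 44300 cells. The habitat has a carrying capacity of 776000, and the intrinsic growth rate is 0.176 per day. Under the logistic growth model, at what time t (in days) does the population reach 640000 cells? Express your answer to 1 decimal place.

A = (K − N₀)/N₀ = (776000 − 44300)/44300 = 16.517.
Solve 776000/(1 + 16.517·e^(−0.176t)) = 640000: 1 + 16.517·e^(−0.176t) = 1.2125, so e^(−0.176t) = 0.0128656.
−0.176·t = ln(0.0128656) = -4.3532, so t = 4.3532/0.176 = 24.734.

24.7 days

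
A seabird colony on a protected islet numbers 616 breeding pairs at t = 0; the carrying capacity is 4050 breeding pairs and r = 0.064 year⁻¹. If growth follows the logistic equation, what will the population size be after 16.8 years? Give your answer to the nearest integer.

A = (K − N₀)/N₀ = (4050 − 616)/616 = 5.5747.
N(t) = K/(1 + A·e^(−rt)) = 4050/(1 + 5.5747×e^(−0.064×16.8)).
e^(−1.075) = 0.34123; denominator = 1 + 5.5747×0.34123 = 2.9022.
N = 4050/2.9022 = 1395.47.

1395 breeding pairs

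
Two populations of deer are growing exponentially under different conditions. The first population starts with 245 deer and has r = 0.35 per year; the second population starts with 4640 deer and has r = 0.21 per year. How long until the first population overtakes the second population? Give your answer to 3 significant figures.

21.0 years

Set 245·e^(0.35t) = 4640·e^(0.21t).
e^((0.35 − 0.21)t) = 4640/245 → e^(0.14·t) = 18.939.
0.14·t = ln(18.939) = 2.9412, so t = 2.9412/0.14 = 21.009.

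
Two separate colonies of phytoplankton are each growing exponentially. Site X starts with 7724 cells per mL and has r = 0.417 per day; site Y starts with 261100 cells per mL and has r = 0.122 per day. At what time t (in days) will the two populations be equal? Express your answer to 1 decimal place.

11.9 days

Set 7724·e^(0.417t) = 261100·e^(0.122t).
e^((0.417 − 0.122)t) = 261100/7724 → e^(0.295·t) = 33.804.
0.295·t = ln(33.804) = 3.5206, so t = 3.5206/0.295 = 11.934.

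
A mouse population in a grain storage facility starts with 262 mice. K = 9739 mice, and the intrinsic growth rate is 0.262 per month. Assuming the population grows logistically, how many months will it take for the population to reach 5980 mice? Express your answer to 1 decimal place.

15.5 months

A = (K − N₀)/N₀ = (9739 − 262)/262 = 36.172.
Solve 9739/(1 + 36.172·e^(−0.262t)) = 5980: 1 + 36.172·e^(−0.262t) = 1.6286, so e^(−0.262t) = 0.0173781.
−0.262·t = ln(0.0173781) = -4.0525, so t = 4.0525/0.262 = 15.468.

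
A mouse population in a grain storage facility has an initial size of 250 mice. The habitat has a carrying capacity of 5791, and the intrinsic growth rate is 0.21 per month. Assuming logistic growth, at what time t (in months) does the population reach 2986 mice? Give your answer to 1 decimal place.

A = (K − N₀)/N₀ = (5791 − 250)/250 = 22.164.
Solve 5791/(1 + 22.164·e^(−0.21t)) = 2986: 1 + 22.164·e^(−0.21t) = 1.9394, so e^(−0.21t) = 0.0423833.
−0.21·t = ln(0.0423833) = -3.161, so t = 3.161/0.21 = 15.052.

15.1 months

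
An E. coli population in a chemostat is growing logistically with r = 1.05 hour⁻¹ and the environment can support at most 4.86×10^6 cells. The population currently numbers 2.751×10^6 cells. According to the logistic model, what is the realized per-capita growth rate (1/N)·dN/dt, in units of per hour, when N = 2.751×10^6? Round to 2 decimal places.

(1/N)·dN/dt = r(1 − N/K) = 1.05 × (1 − 2.751×10^6/4.86×10^6).
= 1.05 × 0.43395 = 0.45565.

0.46 per hour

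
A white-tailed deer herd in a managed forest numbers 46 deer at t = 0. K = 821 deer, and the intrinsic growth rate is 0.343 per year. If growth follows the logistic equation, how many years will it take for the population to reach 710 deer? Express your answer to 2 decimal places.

A = (K − N₀)/N₀ = (821 − 46)/46 = 16.848.
Solve 821/(1 + 16.848·e^(−0.343t)) = 710: 1 + 16.848·e^(−0.343t) = 1.1563, so e^(−0.343t) = 0.00927942.
−0.343·t = ln(0.00927942) = -4.68, so t = 4.68/0.343 = 13.644.

13.64 years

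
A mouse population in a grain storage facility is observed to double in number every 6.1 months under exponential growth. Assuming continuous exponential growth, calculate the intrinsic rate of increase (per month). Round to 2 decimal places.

r = ln(2)/t_d = 0.6931/6.1 = 0.11363.

0.11 per month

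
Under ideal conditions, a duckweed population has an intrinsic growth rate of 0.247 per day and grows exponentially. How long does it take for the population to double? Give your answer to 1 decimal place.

2.8 days

Doubling time t_d = ln(2)/r = 0.6931/0.247 = 2.8063.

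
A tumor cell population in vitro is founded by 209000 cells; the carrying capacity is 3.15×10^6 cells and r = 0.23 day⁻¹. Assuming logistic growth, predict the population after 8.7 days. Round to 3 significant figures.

1090000 cells

A = (K − N₀)/N₀ = (3.15×10^6 − 209000)/209000 = 14.072.
N(t) = K/(1 + A·e^(−rt)) = 3.15×10^6/(1 + 14.072×e^(−0.23×8.7)).
e^(−2.001) = 0.1352; denominator = 1 + 14.072×0.1352 = 2.9025.
N = 3.15×10^6/2.9025 = 1.08527×10^6.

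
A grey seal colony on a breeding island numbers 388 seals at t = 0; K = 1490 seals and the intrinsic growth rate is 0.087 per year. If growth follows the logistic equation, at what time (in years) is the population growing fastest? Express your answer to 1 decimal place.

12.0 years

Logistic growth is fastest at N = K/2 = 745.
A = (K − N₀)/N₀ = 2.8402. Set K/(1 + A·e^(−rt)) = K/2 → A·e^(−rt) = 1.
e^(−0.087t) = 1/2.8402 = 0.352087, so t = ln(2.8402)/0.087 = 1.0439/0.087 = 11.999.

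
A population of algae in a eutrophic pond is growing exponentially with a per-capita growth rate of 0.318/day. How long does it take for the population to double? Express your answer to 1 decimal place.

2.2 days

Doubling time t_d = ln(2)/r = 0.6931/0.318 = 2.1797.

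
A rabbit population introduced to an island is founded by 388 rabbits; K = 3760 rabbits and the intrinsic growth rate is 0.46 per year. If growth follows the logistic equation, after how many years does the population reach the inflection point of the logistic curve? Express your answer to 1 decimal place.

4.7 years

Logistic growth is fastest at N = K/2 = 1880.
A = (K − N₀)/N₀ = 8.6907. Set K/(1 + A·e^(−rt)) = K/2 → A·e^(−rt) = 1.
e^(−0.46t) = 1/8.6907 = 0.115065, so t = ln(8.6907)/0.46 = 2.1623/0.46 = 4.7006.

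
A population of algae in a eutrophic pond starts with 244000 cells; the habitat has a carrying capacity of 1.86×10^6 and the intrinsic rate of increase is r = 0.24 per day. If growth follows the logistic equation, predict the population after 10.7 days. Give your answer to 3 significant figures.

1230000 cells

A = (K − N₀)/N₀ = (1.86×10^6 − 244000)/244000 = 6.623.
N(t) = K/(1 + A·e^(−rt)) = 1.86×10^6/(1 + 6.623×e^(−0.24×10.7)).
e^(−2.568) = 0.076689; denominator = 1 + 6.623×0.076689 = 1.5079.
N = 1.86×10^6/1.5079 = 1.233499×10^6.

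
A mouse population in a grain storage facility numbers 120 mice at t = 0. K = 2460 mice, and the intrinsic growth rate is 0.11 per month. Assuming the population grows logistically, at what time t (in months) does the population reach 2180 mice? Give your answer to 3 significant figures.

45.7 months

A = (K − N₀)/N₀ = (2460 − 120)/120 = 19.5.
Solve 2460/(1 + 19.5·e^(−0.11t)) = 2180: 1 + 19.5·e^(−0.11t) = 1.1284, so e^(−0.11t) = 0.00658669.
−0.11·t = ln(0.00658669) = -5.0227, so t = 5.0227/0.11 = 45.661.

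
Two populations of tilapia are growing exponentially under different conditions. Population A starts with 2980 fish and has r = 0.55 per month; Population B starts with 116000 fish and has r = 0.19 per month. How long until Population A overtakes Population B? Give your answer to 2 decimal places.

Set 2980·e^(0.55t) = 116000·e^(0.19t).
e^((0.55 − 0.19)t) = 116000/2980 → e^(0.36·t) = 38.926.
0.36·t = ln(38.926) = 3.6617, so t = 3.6617/0.36 = 10.171.

10.17 months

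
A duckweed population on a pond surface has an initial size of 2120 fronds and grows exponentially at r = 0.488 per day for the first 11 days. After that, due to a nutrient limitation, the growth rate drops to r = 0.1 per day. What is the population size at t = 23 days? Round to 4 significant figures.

Phase 1: N(11) = 2120·e^(0.488×11) = 2120·e^5.368 = 454599.
Phase 2 runs for 23 − 11 = 12 days at r = 0.1.
N(23) = 454599·e^(0.1×12) = 454599·e^1.2 = 1.509322×10^6.

1509000 fronds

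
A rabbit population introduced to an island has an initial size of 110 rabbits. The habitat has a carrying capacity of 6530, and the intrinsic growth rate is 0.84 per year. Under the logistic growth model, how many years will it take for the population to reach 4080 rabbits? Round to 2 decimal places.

5.45 years

A = (K − N₀)/N₀ = (6530 − 110)/110 = 58.364.
Solve 6530/(1 + 58.364·e^(−0.84t)) = 4080: 1 + 58.364·e^(−0.84t) = 1.6005, so e^(−0.84t) = 0.0102888.
−0.84·t = ln(0.0102888) = -4.5767, so t = 4.5767/0.84 = 5.4485.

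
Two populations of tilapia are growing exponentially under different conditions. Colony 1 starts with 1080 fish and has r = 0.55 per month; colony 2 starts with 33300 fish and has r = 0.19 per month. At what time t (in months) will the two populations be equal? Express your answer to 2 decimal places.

9.52 months

Set 1080·e^(0.55t) = 33300·e^(0.19t).
e^((0.55 − 0.19)t) = 33300/1080 → e^(0.36·t) = 30.833.
0.36·t = ln(30.833) = 3.4286, so t = 3.4286/0.36 = 9.5239.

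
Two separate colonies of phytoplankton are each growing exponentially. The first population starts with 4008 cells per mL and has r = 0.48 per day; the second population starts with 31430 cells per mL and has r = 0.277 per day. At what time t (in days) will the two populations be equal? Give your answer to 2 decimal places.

Set 4008·e^(0.48t) = 31430·e^(0.277t).
e^((0.48 − 0.277)t) = 31430/4008 → e^(0.203·t) = 7.8418.
0.203·t = ln(7.8418) = 2.0595, so t = 2.0595/0.203 = 10.145.

10.15 days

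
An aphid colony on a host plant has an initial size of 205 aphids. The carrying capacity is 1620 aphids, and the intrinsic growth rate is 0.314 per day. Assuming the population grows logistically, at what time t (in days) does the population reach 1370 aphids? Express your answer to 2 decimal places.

11.57 days

A = (K − N₀)/N₀ = (1620 − 205)/205 = 6.9024.
Solve 1620/(1 + 6.9024·e^(−0.314t)) = 1370: 1 + 6.9024·e^(−0.314t) = 1.1825, so e^(−0.314t) = 0.0264373.
−0.314·t = ln(0.0264373) = -3.633, so t = 3.633/0.314 = 11.57.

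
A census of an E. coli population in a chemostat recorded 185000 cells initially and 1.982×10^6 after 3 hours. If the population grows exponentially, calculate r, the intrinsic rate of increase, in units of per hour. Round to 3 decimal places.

From N(t) = N₀·e^(rt): e^(r·3) = 1.982×10^6/185000 = 10.714.
r·3 = ln(10.714) = 2.3715, so r = 2.3715/3 = 0.7905.

0.791 per hour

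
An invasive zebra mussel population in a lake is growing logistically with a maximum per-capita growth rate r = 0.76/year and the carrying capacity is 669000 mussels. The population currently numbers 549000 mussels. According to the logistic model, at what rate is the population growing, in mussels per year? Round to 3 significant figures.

74800 mussels per year

dN/dt = rN(1 − N/K) = 0.76 × 549000 × (1 − 549000/669000).
1 − 549000/669000 = 0.17937; dN/dt = 0.76 × 549000 × 0.17937 = 74841.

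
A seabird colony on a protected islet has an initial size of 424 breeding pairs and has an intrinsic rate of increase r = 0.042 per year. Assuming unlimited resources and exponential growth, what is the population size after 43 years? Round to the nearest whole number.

N(t) = N₀·e^(rt) = 424 × e^(0.042×43) = 424 × e^1.806.
e^1.806 ≈ 6.0861, so N ≈ 424 × 6.0861 = 2580.49.

2580 breeding pairs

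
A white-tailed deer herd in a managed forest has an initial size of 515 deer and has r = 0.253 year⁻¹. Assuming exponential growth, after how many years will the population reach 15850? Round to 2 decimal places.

13.54 years

Set N₀·e^(rt) = 15850: e^(0.253·t) = 15850/515 = 30.777.
0.253·t = ln(30.777) = 3.4268, so t = 3.4268/0.253 = 13.544.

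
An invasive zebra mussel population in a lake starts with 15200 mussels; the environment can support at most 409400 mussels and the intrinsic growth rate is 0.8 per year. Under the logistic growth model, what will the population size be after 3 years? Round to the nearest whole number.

122111 mussels

A = (K − N₀)/N₀ = (409400 − 15200)/15200 = 25.934.
N(t) = K/(1 + A·e^(−rt)) = 409400/(1 + 25.934×e^(−0.8×3)).
e^(−2.4) = 0.090718; denominator = 1 + 25.934×0.090718 = 3.3527.
N = 409400/3.3527 = 122111.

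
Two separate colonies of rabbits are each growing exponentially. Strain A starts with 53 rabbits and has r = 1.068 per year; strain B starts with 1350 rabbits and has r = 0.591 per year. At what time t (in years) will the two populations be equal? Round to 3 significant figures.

Set 53·e^(1.068t) = 1350·e^(0.591t).
e^((1.068 − 0.591)t) = 1350/53 → e^(0.477·t) = 25.472.
0.477·t = ln(25.472) = 3.2376, so t = 3.2376/0.477 = 6.7874.

6.79 years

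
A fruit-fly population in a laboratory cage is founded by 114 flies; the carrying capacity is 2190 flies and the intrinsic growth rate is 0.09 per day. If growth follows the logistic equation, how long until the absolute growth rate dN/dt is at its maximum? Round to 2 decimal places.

Logistic growth is fastest at N = K/2 = 1095.
A = (K − N₀)/N₀ = 18.211. Set K/(1 + A·e^(−rt)) = K/2 → A·e^(−rt) = 1.
e^(−0.09t) = 1/18.211 = 0.0549133, so t = ln(18.211)/0.09 = 2.902/0.09 = 32.244.

32.24 days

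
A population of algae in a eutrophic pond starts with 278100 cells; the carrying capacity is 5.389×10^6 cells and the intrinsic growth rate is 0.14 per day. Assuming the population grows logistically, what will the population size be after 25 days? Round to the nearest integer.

3465673 cells

A = (K − N₀)/N₀ = (5.389×10^6 − 278100)/278100 = 18.378.
N(t) = K/(1 + A·e^(−rt)) = 5.389×10^6/(1 + 18.378×e^(−0.14×25)).
e^(−3.5) = 0.030197; denominator = 1 + 18.378×0.030197 = 1.555.
N = 5.389×10^6/1.555 = 3.465673×10^6.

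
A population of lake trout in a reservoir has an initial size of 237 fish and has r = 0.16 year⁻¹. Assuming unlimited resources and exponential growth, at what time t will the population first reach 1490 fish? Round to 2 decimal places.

11.49 years

Set N₀·e^(rt) = 1490: e^(0.16·t) = 1490/237 = 6.2869.
0.16·t = ln(6.2869) = 1.8385, so t = 1.8385/0.16 = 11.49.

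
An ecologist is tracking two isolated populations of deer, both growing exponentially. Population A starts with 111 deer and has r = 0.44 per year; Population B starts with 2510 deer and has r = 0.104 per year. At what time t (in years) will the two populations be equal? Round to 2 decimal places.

9.28 years

Set 111·e^(0.44t) = 2510·e^(0.104t).
e^((0.44 − 0.104)t) = 2510/111 → e^(0.336·t) = 22.613.
0.336·t = ln(22.613) = 3.1185, so t = 3.1185/0.336 = 9.2813.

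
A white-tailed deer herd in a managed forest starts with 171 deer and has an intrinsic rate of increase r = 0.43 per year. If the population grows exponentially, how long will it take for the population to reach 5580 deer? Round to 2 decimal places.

8.11 years

Set N₀·e^(rt) = 5580: e^(0.43·t) = 5580/171 = 32.632.
0.43·t = ln(32.632) = 3.4853, so t = 3.4853/0.43 = 8.1053.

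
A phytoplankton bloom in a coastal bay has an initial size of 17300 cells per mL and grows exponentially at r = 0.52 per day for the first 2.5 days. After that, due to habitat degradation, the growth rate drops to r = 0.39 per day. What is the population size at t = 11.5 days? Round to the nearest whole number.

Phase 1: N(2.5) = 17300·e^(0.52×2.5) = 17300·e^1.3 = 63478.8.
Phase 2 runs for 11.5 − 2.5 = 9 days at r = 0.39.
N(11.5) = 63478.8·e^(0.39×9) = 63478.8·e^3.51 = 2.123257×10^6.

2123257 cells per mL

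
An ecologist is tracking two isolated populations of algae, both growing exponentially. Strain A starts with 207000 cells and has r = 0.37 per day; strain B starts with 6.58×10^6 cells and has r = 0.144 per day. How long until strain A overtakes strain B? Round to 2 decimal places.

15.31 days

Set 207000·e^(0.37t) = 6.58×10^6·e^(0.144t).
e^((0.37 − 0.144)t) = 6.58×10^6/207000 → e^(0.226·t) = 31.787.
0.226·t = ln(31.787) = 3.4591, so t = 3.4591/0.226 = 15.306.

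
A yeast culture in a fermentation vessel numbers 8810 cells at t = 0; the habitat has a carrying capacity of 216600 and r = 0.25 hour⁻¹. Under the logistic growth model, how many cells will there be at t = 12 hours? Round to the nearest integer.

A = (K − N₀)/N₀ = (216600 − 8810)/8810 = 23.586.
N(t) = K/(1 + A·e^(−rt)) = 216600/(1 + 23.586×e^(−0.25×12)).
e^(−3) = 0.049787; denominator = 1 + 23.586×0.049787 = 2.1743.
N = 216600/2.1743 = 99620.

99620 cells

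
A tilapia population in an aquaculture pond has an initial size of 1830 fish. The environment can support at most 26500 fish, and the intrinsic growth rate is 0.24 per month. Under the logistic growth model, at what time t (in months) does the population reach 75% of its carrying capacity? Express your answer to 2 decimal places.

15.42 months

A = (K − N₀)/N₀ = (26500 − 1830)/1830 = 13.481.
Solve 26500/(1 + 13.481·e^(−0.24t)) = 19875: 1 + 13.481·e^(−0.24t) = 1.3333, so e^(−0.24t) = 0.0247264.
−0.24·t = ln(0.0247264) = -3.6999, so t = 3.6999/0.24 = 15.416.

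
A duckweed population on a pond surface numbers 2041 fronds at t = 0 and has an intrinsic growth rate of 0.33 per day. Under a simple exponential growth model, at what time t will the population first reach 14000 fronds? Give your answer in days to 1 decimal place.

5.8 days

Set N₀·e^(rt) = 14000: e^(0.33·t) = 14000/2041 = 6.8594.
0.33·t = ln(6.8594) = 1.9256, so t = 1.9256/0.33 = 5.8352.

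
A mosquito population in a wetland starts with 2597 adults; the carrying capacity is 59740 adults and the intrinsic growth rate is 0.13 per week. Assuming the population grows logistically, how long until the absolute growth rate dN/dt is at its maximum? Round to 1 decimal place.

Logistic growth is fastest at N = K/2 = 29870.
A = (K − N₀)/N₀ = 22.003. Set K/(1 + A·e^(−rt)) = K/2 → A·e^(−rt) = 1.
e^(−0.13t) = 1/22.003 = 0.0454474, so t = ln(22.003)/0.13 = 3.0912/0.13 = 23.778.

23.8 weeks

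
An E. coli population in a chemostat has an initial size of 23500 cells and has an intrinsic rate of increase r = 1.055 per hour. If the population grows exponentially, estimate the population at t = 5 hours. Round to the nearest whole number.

4591676 cells

N(t) = N₀·e^(rt) = 23500 × e^(1.055×5) = 23500 × e^5.275.
e^5.275 ≈ 195.39, so N ≈ 23500 × 195.39 = 4.591676×10^6.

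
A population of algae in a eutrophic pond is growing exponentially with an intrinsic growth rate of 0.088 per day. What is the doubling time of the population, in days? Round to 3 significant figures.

7.88 days

Doubling time t_d = ln(2)/r = 0.6931/0.088 = 7.8767.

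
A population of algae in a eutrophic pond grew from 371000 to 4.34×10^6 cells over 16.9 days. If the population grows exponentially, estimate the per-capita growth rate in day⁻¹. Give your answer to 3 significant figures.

From N(t) = N₀·e^(rt): e^(r·16.9) = 4.34×10^6/371000 = 11.698.
r·16.9 = ln(11.698) = 2.4594, so r = 2.4594/16.9 = 0.14553.

0.146 per day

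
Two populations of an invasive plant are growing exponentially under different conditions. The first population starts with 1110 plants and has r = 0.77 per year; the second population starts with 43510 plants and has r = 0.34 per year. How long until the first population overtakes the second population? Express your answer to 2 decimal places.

Set 1110·e^(0.77t) = 43510·e^(0.34t).
e^((0.77 − 0.34)t) = 43510/1110 → e^(0.43·t) = 39.198.
0.43·t = ln(39.198) = 3.6686, so t = 3.6686/0.43 = 8.5317.

8.53 years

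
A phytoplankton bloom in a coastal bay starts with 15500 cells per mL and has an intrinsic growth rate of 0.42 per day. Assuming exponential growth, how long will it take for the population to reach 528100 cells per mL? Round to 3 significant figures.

8.40 days

Set N₀·e^(rt) = 528100: e^(0.42·t) = 528100/15500 = 34.071.
0.42·t = ln(34.071) = 3.5284, so t = 3.5284/0.42 = 8.4011.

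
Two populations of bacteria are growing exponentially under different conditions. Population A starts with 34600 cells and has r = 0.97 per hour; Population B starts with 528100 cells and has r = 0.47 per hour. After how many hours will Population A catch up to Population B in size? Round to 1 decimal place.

5.5 hours

Set 34600·e^(0.97t) = 528100·e^(0.47t).
e^((0.97 − 0.47)t) = 528100/34600 → e^(0.5·t) = 15.263.
0.5·t = ln(15.263) = 2.7254, so t = 2.7254/0.5 = 5.4509.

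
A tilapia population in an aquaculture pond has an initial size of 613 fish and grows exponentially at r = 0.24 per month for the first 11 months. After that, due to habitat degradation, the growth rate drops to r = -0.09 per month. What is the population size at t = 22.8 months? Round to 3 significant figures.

Phase 1: N(11) = 613·e^(0.24×11) = 613·e^2.64 = 8590.09.
Phase 2 runs for 22.8 − 11 = 11.8 months at r = -0.09.
N(22.8) = 8590.09·e^(-0.09×11.8) = 8590.09·e^-1.062 = 2970.14.

2970 fish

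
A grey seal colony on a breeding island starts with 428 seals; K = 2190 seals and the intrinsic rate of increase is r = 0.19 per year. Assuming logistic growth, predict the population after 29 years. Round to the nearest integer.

A = (K − N₀)/N₀ = (2190 − 428)/428 = 4.1168.
N(t) = K/(1 + A·e^(−rt)) = 2190/(1 + 4.1168×e^(−0.19×29)).
e^(−5.51) = 0.0040461; denominator = 1 + 4.1168×0.0040461 = 1.0167.
N = 2190/1.0167 = 2154.12.

2154 seals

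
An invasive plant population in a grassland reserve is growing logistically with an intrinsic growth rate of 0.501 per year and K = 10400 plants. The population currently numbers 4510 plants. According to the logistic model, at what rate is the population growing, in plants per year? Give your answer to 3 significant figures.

dN/dt = rN(1 − N/K) = 0.501 × 4510 × (1 − 4510/10400).
1 − 4510/10400 = 0.56635; dN/dt = 0.501 × 4510 × 0.56635 = 1279.7.

1280 plants per year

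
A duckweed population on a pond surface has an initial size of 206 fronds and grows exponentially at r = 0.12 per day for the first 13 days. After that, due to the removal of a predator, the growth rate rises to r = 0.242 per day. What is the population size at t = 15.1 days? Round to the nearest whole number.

Phase 1: N(13) = 206·e^(0.12×13) = 206·e^1.56 = 980.317.
Phase 2 runs for 15.1 − 13 = 2.1 days at r = 0.242.
N(15.1) = 980.317·e^(0.242×2.1) = 980.317·e^0.5082 = 1629.58.

1630 fronds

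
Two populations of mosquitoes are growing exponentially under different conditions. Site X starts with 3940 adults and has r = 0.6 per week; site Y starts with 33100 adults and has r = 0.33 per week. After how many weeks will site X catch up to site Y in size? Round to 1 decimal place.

Set 3940·e^(0.6t) = 33100·e^(0.33t).
e^((0.6 − 0.33)t) = 33100/3940 → e^(0.27·t) = 8.401.
0.27·t = ln(8.401) = 2.1284, so t = 2.1284/0.27 = 7.8828.

7.9 weeks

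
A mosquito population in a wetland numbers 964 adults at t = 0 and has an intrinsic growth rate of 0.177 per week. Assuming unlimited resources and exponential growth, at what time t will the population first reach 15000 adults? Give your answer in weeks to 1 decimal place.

15.5 weeks

Set N₀·e^(rt) = 15000: e^(0.177·t) = 15000/964 = 15.56.
0.177·t = ln(15.56) = 2.7447, so t = 2.7447/0.177 = 15.507.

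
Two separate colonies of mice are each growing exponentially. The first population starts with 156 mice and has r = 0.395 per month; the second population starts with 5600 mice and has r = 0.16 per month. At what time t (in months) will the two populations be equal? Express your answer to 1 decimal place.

15.2 months

Set 156·e^(0.395t) = 5600·e^(0.16t).
e^((0.395 − 0.16)t) = 5600/156 → e^(0.235·t) = 35.897.
0.235·t = ln(35.897) = 3.5807, so t = 3.5807/0.235 = 15.237.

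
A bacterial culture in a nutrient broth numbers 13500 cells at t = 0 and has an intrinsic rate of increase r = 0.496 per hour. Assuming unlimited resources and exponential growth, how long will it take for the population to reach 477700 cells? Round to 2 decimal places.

Set N₀·e^(rt) = 477700: e^(0.496·t) = 477700/13500 = 35.385.
0.496·t = ln(35.385) = 3.5663, so t = 3.5663/0.496 = 7.1901.

7.19 hours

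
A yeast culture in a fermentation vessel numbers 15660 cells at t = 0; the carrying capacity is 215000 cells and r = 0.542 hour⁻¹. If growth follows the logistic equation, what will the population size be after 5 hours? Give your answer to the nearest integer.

A = (K − N₀)/N₀ = (215000 − 15660)/15660 = 12.729.
N(t) = K/(1 + A·e^(−rt)) = 215000/(1 + 12.729×e^(−0.542×5)).
e^(−2.71) = 0.066537; denominator = 1 + 12.729×0.066537 = 1.847.
N = 215000/1.847 = 116407.

116407 cells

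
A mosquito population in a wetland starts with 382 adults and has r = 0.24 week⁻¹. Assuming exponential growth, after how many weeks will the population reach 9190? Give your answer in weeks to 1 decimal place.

13.3 weeks

Set N₀·e^(rt) = 9190: e^(0.24·t) = 9190/382 = 24.058.
0.24·t = ln(24.058) = 3.1805, so t = 3.1805/0.24 = 13.252.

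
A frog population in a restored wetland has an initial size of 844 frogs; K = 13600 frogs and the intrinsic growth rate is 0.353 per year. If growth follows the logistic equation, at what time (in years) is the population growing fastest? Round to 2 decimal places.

Logistic growth is fastest at N = K/2 = 6800.
A = (K − N₀)/N₀ = 15.114. Set K/(1 + A·e^(−rt)) = K/2 → A·e^(−rt) = 1.
e^(−0.353t) = 1/15.114 = 0.0661649, so t = ln(15.114)/0.353 = 2.7156/0.353 = 7.6929.

7.69 years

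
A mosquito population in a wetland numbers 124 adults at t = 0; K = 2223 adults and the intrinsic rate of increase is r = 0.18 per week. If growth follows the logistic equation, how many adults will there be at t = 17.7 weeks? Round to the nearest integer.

1308 adults

A = (K − N₀)/N₀ = (2223 − 124)/124 = 16.927.
N(t) = K/(1 + A·e^(−rt)) = 2223/(1 + 16.927×e^(−0.18×17.7)).
e^(−3.186) = 0.041337; denominator = 1 + 16.927×0.041337 = 1.6997.
N = 2223/1.6997 = 1307.86.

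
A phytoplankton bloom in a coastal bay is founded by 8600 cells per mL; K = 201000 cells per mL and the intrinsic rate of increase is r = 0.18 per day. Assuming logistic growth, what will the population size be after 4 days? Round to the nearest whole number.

A = (K − N₀)/N₀ = (201000 − 8600)/8600 = 22.372.
N(t) = K/(1 + A·e^(−rt)) = 201000/(1 + 22.372×e^(−0.18×4)).
e^(−0.72) = 0.48675; denominator = 1 + 22.372×0.48675 = 11.89.
N = 201000/11.89 = 16905.4.

16905 cells per mL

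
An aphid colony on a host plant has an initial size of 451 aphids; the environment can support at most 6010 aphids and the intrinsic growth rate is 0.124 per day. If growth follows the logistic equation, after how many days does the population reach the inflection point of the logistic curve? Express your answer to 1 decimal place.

20.3 days

Logistic growth is fastest at N = K/2 = 3005.
A = (K − N₀)/N₀ = 12.326. Set K/(1 + A·e^(−rt)) = K/2 → A·e^(−rt) = 1.
e^(−0.124t) = 1/12.326 = 0.0811297, so t = ln(12.326)/0.124 = 2.5117/0.124 = 20.256.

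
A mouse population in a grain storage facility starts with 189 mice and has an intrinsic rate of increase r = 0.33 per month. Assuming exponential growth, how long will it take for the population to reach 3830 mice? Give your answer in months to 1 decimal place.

Set N₀·e^(rt) = 3830: e^(0.33·t) = 3830/189 = 20.265.
0.33·t = ln(20.265) = 3.0089, so t = 3.0089/0.33 = 9.1178.

9.1 months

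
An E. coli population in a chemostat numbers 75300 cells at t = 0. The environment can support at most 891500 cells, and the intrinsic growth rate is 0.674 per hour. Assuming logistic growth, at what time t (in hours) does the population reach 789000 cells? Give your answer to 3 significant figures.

A = (K − N₀)/N₀ = (891500 − 75300)/75300 = 10.839.
Solve 891500/(1 + 10.839·e^(−0.674t)) = 789000: 1 + 10.839·e^(−0.674t) = 1.1299, so e^(−0.674t) = 0.0119852.
−0.674·t = ln(0.0119852) = -4.4241, so t = 4.4241/0.674 = 6.5639.

6.56 hours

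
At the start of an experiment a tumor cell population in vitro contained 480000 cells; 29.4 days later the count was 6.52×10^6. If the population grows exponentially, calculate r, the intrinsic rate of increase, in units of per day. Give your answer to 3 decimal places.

0.089 per day

From N(t) = N₀·e^(rt): e^(r·29.4) = 6.52×10^6/480000 = 13.583.
r·29.4 = ln(13.583) = 2.6088, so r = 2.6088/29.4 = 0.088736.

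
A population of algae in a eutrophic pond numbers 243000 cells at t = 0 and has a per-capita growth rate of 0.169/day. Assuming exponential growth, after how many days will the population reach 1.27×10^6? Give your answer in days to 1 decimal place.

Set N₀·e^(rt) = 1.27×10^6: e^(0.169·t) = 1.27×10^6/243000 = 5.2263.
0.169·t = ln(5.2263) = 1.6537, so t = 1.6537/0.169 = 9.7853.

9.8 days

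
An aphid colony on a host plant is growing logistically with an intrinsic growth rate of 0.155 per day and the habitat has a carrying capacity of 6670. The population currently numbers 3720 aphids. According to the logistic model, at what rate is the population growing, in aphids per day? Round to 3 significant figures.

dN/dt = rN(1 − N/K) = 0.155 × 3720 × (1 − 3720/6670).
1 − 3720/6670 = 0.44228; dN/dt = 0.155 × 3720 × 0.44228 = 255.02.

255 aphids per day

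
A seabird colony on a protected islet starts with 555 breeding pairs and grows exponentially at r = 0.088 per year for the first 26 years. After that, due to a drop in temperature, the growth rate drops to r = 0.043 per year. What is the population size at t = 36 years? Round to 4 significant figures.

8408 breeding pairs

Phase 1: N(26) = 555·e^(0.088×26) = 555·e^2.288 = 5469.64.
Phase 2 runs for 36 − 26 = 10 years at r = 0.043.
N(36) = 5469.64·e^(0.043×10) = 5469.64·e^0.43 = 8408.25.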